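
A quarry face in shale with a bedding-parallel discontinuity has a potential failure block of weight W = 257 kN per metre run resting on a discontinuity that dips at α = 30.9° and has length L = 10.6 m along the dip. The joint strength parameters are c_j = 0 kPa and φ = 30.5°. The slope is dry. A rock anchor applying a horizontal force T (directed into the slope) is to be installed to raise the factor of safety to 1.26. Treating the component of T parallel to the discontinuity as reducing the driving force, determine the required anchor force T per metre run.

T = 26 kN/m

Resolving forces along and normal to the sliding plane, with the horizontal anchor force T adding T·sinα to the effective normal force and T·cosα acting up the plane against the driving force:
FS = [c_jL + (W cosα + T sinα) tanφ] / [W sinα − T cosα]
Without the anchor: N' = 220.5 kN/m, driving T_d = 132.0 kN/m, resisting R = 0·10.6 + 220.5·tan30.5° = 129.9 kN/m, FS = 0.98.
Setting FS = 1.26 and solving for T:
1.26·(132.0 − T cos30.9°) = 129.9 + T sin30.9°·tan30.5°
T·(sin30.9°·tan30.5° + 1.26·cos30.9°) = 1.26·132.0 − 129.9
T·(0.5135·0.5890 + 1.26·0.8581) = 166.3 − 129.9 = 36.4
T·1.3837 = 36.4
T = 26.3 kN/m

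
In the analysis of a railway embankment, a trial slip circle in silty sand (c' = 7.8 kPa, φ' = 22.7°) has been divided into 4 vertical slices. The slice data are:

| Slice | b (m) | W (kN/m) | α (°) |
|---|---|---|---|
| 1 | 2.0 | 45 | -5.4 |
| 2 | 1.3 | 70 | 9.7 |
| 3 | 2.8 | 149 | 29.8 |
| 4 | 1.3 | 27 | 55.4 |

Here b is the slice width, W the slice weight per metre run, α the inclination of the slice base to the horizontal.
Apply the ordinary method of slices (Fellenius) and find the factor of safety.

Ordinary method of slices: FS = Σ[c'·Δl_i + (W_i cosα_i)·tanφ'] / Σ W_i sinα_i, with Δl_i = b_i / cosα_i.
Slice 1: Δl = 2.0/cos(-5.4°) = 2.009 m; N'_1 = 45·cos(-5.4°) = 44.8; c'Δl = 15.67; W sinα = -4.2
Slice 2: Δl = 1.3/cos9.7° = 1.319 m; N'_2 = 70·cos9.7° = 69.0; c'Δl = 10.29; W sinα = 11.8
Slice 3: Δl = 2.8/cos29.8° = 3.227 m; N'_3 = 149·cos29.8° = 129.3; c'Δl = 25.17; W sinα = 74.0
Slice 4: Δl = 1.3/cos55.4° = 2.289 m; N'_4 = 27·cos55.4° = 15.3; c'Δl = 17.86; W sinα = 22.2
Σc'Δl = 69.0 kN/m; ΣN' = 258.4 kN/m; ΣW sinα = 103.8 kN/m
Resisting = 69.0 + 258.4·tan22.7° = 69.0 + 108.1 = 177.1 kN/m
FS = 177.1 / 103.8 = 1.705

FS = 1.71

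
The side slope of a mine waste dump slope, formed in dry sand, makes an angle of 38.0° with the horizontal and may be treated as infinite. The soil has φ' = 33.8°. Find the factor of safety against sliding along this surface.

FS = 0.86

For a dry cohesionless infinite slope the factor of safety is FS = tanφ' / tanβ.
FS = tan33.8° / tan38.0° = 0.6694 / 0.7813 = 0.857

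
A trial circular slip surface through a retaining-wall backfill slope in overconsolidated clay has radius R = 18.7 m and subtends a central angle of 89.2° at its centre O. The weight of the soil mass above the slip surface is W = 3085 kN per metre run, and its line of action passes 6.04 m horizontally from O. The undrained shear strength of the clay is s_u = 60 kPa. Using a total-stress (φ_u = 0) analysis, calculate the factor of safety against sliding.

Taking moments about the centre O, the resisting moment is provided by the undrained shear strength acting along the arc:
Arc length L_a = R·θ = 18.7·(89.2°·π/180) = 18.7·1.5568 = 29.11 m
M_R = s_u·L_a·R = 60·29.11·18.7 = 32664.6 kN·m/m
M_D = W·d = 3085·6.04 = 18633.4 kN·m/m
FS = M_R / M_D = 32664.6 / 18633.4 = 1.753

FS = 1.75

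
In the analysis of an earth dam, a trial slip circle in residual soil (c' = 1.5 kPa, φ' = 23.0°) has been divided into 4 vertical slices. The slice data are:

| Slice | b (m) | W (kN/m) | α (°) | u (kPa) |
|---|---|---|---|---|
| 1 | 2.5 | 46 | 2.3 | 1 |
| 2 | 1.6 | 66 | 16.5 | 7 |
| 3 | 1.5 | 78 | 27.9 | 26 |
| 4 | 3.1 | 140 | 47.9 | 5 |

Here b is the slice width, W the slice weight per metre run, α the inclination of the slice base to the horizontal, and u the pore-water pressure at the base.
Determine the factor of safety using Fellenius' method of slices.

FS = 0.60

Ordinary method of slices: FS = Σ[c'·Δl_i + (W_i cosα_i − u_i·Δl_i)·tanφ'] / Σ W_i sinα_i, with Δl_i = b_i / cosα_i.
Slice 1: Δl = 2.5/cos2.3° = 2.502 m; N'_1 = 46·cos2.3° − 1·2.502 = 43.5; c'Δl = 3.75; W sinα = 1.8
Slice 2: Δl = 1.6/cos16.5° = 1.669 m; N'_2 = 66·cos16.5° − 7·1.669 = 51.6; c'Δl = 2.50; W sinα = 18.7
Slice 3: Δl = 1.5/cos27.9° = 1.697 m; N'_3 = 78·cos27.9° − 26·1.697 = 24.8; c'Δl = 2.55; W sinα = 36.5
Slice 4: Δl = 3.1/cos47.9° = 4.624 m; N'_4 = 140·cos47.9° − 5·4.624 = 70.7; c'Δl = 6.94; W sinα = 103.9
Σc'Δl = 15.7 kN/m; ΣN' = 190.6 kN/m; ΣW sinα = 161.0 kN/m
Resisting = 15.7 + 190.6·tan23.0° = 15.7 + 80.9 = 96.6 kN/m
FS = 96.6 / 161.0 = 0.600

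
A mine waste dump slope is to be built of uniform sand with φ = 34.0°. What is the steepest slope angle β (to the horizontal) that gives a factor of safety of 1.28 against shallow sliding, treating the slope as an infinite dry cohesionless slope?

For an infinite dry cohesionless slope FS = tanφ/tanβ, so tanβ = tanφ / FS.
tanβ = tan34.0° / 1.28 = 0.6745 / 1.28 = 0.5270
β = arctan(0.5270) = 27.79°

β = 27.8°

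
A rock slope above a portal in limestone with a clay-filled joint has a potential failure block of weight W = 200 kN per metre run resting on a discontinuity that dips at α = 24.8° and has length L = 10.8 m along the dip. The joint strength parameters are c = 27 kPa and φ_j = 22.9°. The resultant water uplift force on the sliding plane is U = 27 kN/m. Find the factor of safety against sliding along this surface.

Resolving the block weight along and normal to the plane and applying the Mohr–Coulomb strength on the joint:
N' = W cosα − U = 200·cos24.8° − 27 = 154.6 kN/m
Driving force T = W sinα = 200·sin24.8° = 83.9 kN/m
Resisting force R = c·L + N'·tanφ_j = 27·10.8 + 154.6·tan22.9° = 291.6 + 65.3 = 356.9 kN/m
FS = R / T = 356.9 / 83.9 = 4.254

FS = 4.25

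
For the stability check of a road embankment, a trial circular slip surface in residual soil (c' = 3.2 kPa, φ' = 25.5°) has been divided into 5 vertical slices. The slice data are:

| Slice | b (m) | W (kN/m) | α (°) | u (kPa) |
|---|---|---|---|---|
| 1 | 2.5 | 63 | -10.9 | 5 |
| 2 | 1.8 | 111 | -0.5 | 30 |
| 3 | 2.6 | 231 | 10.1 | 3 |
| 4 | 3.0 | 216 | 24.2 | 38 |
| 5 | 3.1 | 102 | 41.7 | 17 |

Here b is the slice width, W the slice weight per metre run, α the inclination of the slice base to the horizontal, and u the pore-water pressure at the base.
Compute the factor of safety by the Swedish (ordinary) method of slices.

Ordinary method of slices: FS = Σ[c'·Δl_i + (W_i cosα_i − u_i·Δl_i)·tanφ'] / Σ W_i sinα_i, with Δl_i = b_i / cosα_i.
Slice 1: Δl = 2.5/cos(-10.9°) = 2.546 m; N'_1 = 63·cos(-10.9°) − 5·2.546 = 49.1; c'Δl = 8.15; W sinα = -11.9
Slice 2: Δl = 1.8/cos(-0.5°) = 1.800 m; N'_2 = 111·cos(-0.5°) − 30·1.800 = 57.0; c'Δl = 5.76; W sinα = -1.0
Slice 3: Δl = 2.6/cos10.1° = 2.641 m; N'_3 = 231·cos10.1° − 3·2.641 = 219.5; c'Δl = 8.45; W sinα = 40.5
Slice 4: Δl = 3.0/cos24.2° = 3.289 m; N'_4 = 216·cos24.2° − 38·3.289 = 72.0; c'Δl = 10.52; W sinα = 88.5
Slice 5: Δl = 3.1/cos41.7° = 4.152 m; N'_5 = 102·cos41.7° − 17·4.152 = 5.6; c'Δl = 13.29; W sinα = 67.9
Σc'Δl = 46.2 kN/m; ΣN' = 403.2 kN/m; ΣW sinα = 184.0 kN/m
Resisting = 46.2 + 403.2·tan25.5° = 46.2 + 192.3 = 238.5 kN/m
FS = 238.5 / 184.0 = 1.296

FS = 1.30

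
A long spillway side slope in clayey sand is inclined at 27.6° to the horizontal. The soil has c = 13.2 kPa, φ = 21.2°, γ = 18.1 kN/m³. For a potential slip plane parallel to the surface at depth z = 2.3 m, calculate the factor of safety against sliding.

For an infinite slope with a slip plane parallel to the surface (no pore pressure): FS = [c + γz cos²β tanφ] / [γz sinβ cosβ].
γz = 18.1·2.3 = 41.63 kN/m²
Numerator = 13.2 + 41.63·cos²27.6°·tan21.2° = 13.2 + 41.63·0.7854·0.3879 = 25.881 kPa
Denominator = 41.63·sin27.6°·cos27.6° = 41.63·0.4633·0.8862 = 17.092 kPa
FS = 25.881 / 17.092 = 1.514

FS = 1.51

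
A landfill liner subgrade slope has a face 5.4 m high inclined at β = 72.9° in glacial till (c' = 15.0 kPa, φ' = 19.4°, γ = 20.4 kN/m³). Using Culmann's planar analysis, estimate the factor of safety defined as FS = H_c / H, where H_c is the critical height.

H_c = (4c'/γ) · sinβ cosφ' / [1 − cos(β − φ')]
    = (4·15.0/20.4) · sin72.9°·cos19.4° / [1 − cos53.5°]
    = 2.941 · 0.9015 / 0.4052 = 6.54 m
FS = H_c / H = 6.54 / 5.4 = 1.212

FS = 1.21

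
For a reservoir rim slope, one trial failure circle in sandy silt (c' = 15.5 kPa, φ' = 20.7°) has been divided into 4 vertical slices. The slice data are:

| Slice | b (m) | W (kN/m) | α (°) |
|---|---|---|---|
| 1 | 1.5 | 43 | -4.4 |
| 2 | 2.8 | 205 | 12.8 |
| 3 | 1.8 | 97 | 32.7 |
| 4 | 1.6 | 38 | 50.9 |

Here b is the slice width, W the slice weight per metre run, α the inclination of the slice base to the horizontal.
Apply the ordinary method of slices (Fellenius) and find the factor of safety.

FS = 2.19

Ordinary method of slices: FS = Σ[c'·Δl_i + (W_i cosα_i)·tanφ'] / Σ W_i sinα_i, with Δl_i = b_i / cosα_i.
Slice 1: Δl = 1.5/cos(-4.4°) = 1.504 m; N'_1 = 43·cos(-4.4°) = 42.9; c'Δl = 23.32; W sinα = -3.3
Slice 2: Δl = 2.8/cos12.8° = 2.871 m; N'_2 = 205·cos12.8° = 199.9; c'Δl = 44.51; W sinα = 45.4
Slice 3: Δl = 1.8/cos32.7° = 2.139 m; N'_3 = 97·cos32.7° = 81.6; c'Δl = 33.15; W sinα = 52.4
Slice 4: Δl = 1.6/cos50.9° = 2.537 m; N'_4 = 38·cos50.9° = 24.0; c'Δl = 39.32; W sinα = 29.5
Σc'Δl = 140.3 kN/m; ΣN' = 348.4 kN/m; ΣW sinα = 124.0 kN/m
Resisting = 140.3 + 348.4·tan20.7° = 140.3 + 131.6 = 271.9 kN/m
FS = 271.9 / 124.0 = 2.193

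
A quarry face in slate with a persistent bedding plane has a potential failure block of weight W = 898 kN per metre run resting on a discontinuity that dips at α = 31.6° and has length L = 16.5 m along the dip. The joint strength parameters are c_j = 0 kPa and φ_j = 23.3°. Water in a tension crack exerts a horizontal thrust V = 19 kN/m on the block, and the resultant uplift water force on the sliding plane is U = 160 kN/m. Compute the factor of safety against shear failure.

FS = 0.53

Resolving the block weight along and normal to the plane and applying the Mohr–Coulomb strength on the joint:
N' = W cosα − U − V sinα = 898·cos31.6° − 160 − 19·sin31.6° = 594.9 kN/m
Driving force T = W sinα + V cosα = 898·sin31.6° + 19·cos31.6° = 486.7 kN/m
Resisting force R = c_j·L + N'·tanφ_j = 0·16.5 + 594.9·tan23.3° = 0.0 + 256.2 = 256.2 kN/m
FS = R / T = 256.2 / 486.7 = 0.526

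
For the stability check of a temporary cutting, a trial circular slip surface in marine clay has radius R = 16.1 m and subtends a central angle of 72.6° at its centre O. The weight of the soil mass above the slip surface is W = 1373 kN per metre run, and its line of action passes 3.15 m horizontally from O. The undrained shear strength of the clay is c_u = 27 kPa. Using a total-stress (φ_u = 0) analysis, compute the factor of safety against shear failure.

FS = 2.05

Taking moments about the centre O, the resisting moment is provided by the undrained shear strength acting along the arc:
Arc length L_a = R·θ = 16.1·(72.6°·π/180) = 16.1·1.2671 = 20.40 m
M_R = c_u·L_a·R = 27·20.40·16.1 = 8868.1 kN·m/m
M_D = W·d = 1373·3.15 = 4324.9 kN·m/m
FS = M_R / M_D = 8868.1 / 4324.9 = 2.050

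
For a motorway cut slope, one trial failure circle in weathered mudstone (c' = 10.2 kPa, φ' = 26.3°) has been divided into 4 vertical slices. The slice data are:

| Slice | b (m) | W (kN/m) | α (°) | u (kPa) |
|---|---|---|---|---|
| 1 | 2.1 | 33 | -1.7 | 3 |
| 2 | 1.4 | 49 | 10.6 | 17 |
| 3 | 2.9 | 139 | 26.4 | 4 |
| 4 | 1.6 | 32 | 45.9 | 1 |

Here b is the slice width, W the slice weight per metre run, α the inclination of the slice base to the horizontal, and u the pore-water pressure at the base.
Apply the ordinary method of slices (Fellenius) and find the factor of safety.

Ordinary method of slices: FS = Σ[c'·Δl_i + (W_i cosα_i − u_i·Δl_i)·tanφ'] / Σ W_i sinα_i, with Δl_i = b_i / cosα_i.
Slice 1: Δl = 2.1/cos(-1.7°) = 2.101 m; N'_1 = 33·cos(-1.7°) − 3·2.101 = 26.7; c'Δl = 21.43; W sinα = -1.0
Slice 2: Δl = 1.4/cos10.6° = 1.424 m; N'_2 = 49·cos10.6° − 17·1.424 = 24.0; c'Δl = 14.53; W sinα = 9.0
Slice 3: Δl = 2.9/cos26.4° = 3.238 m; N'_3 = 139·cos26.4° − 4·3.238 = 111.6; c'Δl = 33.02; W sinα = 61.8
Slice 4: Δl = 1.6/cos45.9° = 2.299 m; N'_4 = 32·cos45.9° − 1·2.299 = 20.0; c'Δl = 23.45; W sinα = 23.0
Σc'Δl = 92.4 kN/m; ΣN' = 182.2 kN/m; ΣW sinα = 92.8 kN/m
Resisting = 92.4 + 182.2·tan26.3° = 92.4 + 90.0 = 182.5 kN/m
FS = 182.5 / 92.8 = 1.966

FS = 1.97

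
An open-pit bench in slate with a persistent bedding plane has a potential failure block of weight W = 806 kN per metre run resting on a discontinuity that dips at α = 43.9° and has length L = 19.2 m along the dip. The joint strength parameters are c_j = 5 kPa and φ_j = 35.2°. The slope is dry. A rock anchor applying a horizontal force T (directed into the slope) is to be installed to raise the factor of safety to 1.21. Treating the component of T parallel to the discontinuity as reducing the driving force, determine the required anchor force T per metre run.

Resolving forces along and normal to the sliding plane, with the horizontal anchor force T adding T·sinα to the effective normal force and T·cosα acting up the plane against the driving force:
FS = [c_jL + (W cosα + T sinα) tanφ_j] / [W sinα − T cosα]
Without the anchor: N' = 580.8 kN/m, driving T_d = 558.9 kN/m, resisting R = 5·19.2 + 580.8·tan35.2° = 505.7 kN/m, FS = 0.90.
Setting FS = 1.21 and solving for T:
1.21·(558.9 − T cos43.9°) = 505.7 + T sin43.9°·tan35.2°
T·(sin43.9°·tan35.2° + 1.21·cos43.9°) = 1.21·558.9 − 505.7
T·(0.6934·0.7054 + 1.21·0.7206) = 676.2 − 505.7 = 170.6
T·1.3610 = 170.6
T = 125.3 kN/m

T = 125 kN/m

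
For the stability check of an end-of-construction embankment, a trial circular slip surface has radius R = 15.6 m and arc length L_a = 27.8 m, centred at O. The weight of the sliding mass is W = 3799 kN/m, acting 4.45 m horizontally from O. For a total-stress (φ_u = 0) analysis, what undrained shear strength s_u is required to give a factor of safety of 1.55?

FS = s_u·L_a·R / (W·d), so s_u = FS·W·d / (L_a·R).
s_u = 1.55·3799·4.45 / (27.80·15.6) = 26203.6 / 433.68 = 60.42 kPa

s_u = 60.4 kPa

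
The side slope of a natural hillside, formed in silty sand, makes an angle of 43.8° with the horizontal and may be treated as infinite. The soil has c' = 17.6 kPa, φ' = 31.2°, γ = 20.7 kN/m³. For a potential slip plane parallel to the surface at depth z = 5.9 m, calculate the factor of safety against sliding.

For an infinite slope with a slip plane parallel to the surface (no pore pressure): FS = [c' + γz cos²β tanφ'] / [γz sinβ cosβ].
γz = 20.7·5.9 = 122.13 kN/m²
Numerator = 17.6 + 122.13·cos²43.8°·tan31.2° = 17.6 + 122.13·0.5209·0.6056 = 56.131 kPa
Denominator = 122.13·sin43.8°·cos43.8° = 122.13·0.6921·0.7218 = 61.011 kPa
FS = 56.131 / 61.011 = 0.920

FS = 0.92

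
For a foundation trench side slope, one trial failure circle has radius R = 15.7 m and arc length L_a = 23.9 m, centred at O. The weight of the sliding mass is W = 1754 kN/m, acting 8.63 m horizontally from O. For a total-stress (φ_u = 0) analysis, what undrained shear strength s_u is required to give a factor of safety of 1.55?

s_u = 62.5 kPa

FS = s_u·L_a·R / (W·d), so s_u = FS·W·d / (L_a·R).
s_u = 1.55·1754·8.63 / (23.90·15.7) = 23462.4 / 375.23 = 62.53 kPa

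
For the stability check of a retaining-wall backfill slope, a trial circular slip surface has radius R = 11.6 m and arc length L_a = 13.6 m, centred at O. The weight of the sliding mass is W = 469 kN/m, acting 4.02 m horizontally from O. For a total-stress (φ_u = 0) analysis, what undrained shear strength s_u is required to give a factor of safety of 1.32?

s_u = 15.8 kPa

FS = s_u·L_a·R / (W·d), so s_u = FS·W·d / (L_a·R).
s_u = 1.32·469·4.02 / (13.60·11.6) = 2488.7 / 157.76 = 15.78 kPa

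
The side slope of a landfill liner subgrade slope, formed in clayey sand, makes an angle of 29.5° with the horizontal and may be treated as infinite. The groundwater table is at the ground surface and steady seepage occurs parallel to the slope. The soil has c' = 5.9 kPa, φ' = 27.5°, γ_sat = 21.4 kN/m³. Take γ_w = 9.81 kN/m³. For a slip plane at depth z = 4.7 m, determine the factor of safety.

With seepage parallel to the slope and the water table at the surface, the effective normal stress on the slip plane uses the buoyant unit weight γ' = γ_sat − γ_w while the driving shear stress uses γ_sat:
FS = [c' + γ' z cos²β tanφ'] / [γ_sat z sinβ cosβ]
γ' = 21.4 − 9.81 = 11.59 kN/m³
Numerator = 5.9 + 11.59·4.7·cos²29.5°·tan27.5° = 5.9 + 11.59·4.7·0.7575·0.5206 = 27.381 kPa
Denominator = 21.4·4.7·sin29.5°·cos29.5° = 21.4·4.7·0.4924·0.8704 = 43.107 kPa
FS = 27.381 / 43.107 = 0.635

FS = 0.64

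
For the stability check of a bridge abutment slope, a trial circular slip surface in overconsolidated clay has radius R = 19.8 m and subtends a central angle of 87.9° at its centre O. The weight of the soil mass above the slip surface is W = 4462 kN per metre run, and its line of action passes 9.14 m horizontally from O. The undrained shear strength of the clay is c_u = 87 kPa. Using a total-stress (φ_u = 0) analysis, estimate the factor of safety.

Taking moments about the centre O, the resisting moment is provided by the undrained shear strength acting along the arc:
Arc length L_a = R·θ = 19.8·(87.9°·π/180) = 19.8·1.5341 = 30.38 m
M_R = c_u·L_a·R = 87·30.38·19.8 = 52325.8 kN·m/m
M_D = W·d = 4462·9.14 = 40782.7 kN·m/m
FS = M_R / M_D = 52325.8 / 40782.7 = 1.283

FS = 1.28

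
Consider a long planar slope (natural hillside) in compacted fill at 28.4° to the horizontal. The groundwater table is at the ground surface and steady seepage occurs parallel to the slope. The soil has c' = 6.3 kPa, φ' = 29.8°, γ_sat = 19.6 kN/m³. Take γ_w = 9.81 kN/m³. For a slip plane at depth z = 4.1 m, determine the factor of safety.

FS = 0.72

With seepage parallel to the slope and the water table at the surface, the effective normal stress on the slip plane uses the buoyant unit weight γ' = γ_sat − γ_w while the driving shear stress uses γ_sat:
FS = [c' + γ' z cos²β tanφ'] / [γ_sat z sinβ cosβ]
γ' = 19.6 − 9.81 = 9.79 kN/m³
Numerator = 6.3 + 9.79·4.1·cos²28.4°·tan29.8° = 6.3 + 9.79·4.1·0.7738·0.5727 = 24.088 kPa
Denominator = 19.6·4.1·sin28.4°·cos28.4° = 19.6·4.1·0.4756·0.8796 = 33.621 kPa
FS = 24.088 / 33.621 = 0.716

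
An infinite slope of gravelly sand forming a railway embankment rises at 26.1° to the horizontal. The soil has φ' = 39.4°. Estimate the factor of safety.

For a dry cohesionless infinite slope the factor of safety is FS = tanφ' / tanβ.
FS = tan39.4° / tan26.1° = 0.8214 / 0.4899 = 1.677

FS = 1.68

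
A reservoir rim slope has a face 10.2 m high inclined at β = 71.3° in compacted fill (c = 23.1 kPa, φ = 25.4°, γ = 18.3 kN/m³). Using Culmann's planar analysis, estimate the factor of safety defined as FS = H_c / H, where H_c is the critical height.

FS = 1.39

H_c = (4c/γ) · sinβ cosφ / [1 − cos(β − φ)]
    = (4·23.1/18.3) · sin71.3°·cos25.4° / [1 − cos45.9°]
    = 5.049 · 0.8556 / 0.3041 = 14.21 m
FS = H_c / H = 14.21 / 10.2 = 1.393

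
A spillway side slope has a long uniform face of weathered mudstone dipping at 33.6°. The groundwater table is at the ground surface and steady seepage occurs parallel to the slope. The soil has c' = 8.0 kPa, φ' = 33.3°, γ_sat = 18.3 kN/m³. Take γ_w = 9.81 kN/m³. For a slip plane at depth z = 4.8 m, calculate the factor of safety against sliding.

FS = 0.66

With seepage parallel to the slope and the water table at the surface, the effective normal stress on the slip plane uses the buoyant unit weight γ' = γ_sat − γ_w while the driving shear stress uses γ_sat:
FS = [c' + γ' z cos²β tanφ'] / [γ_sat z sinβ cosβ]
γ' = 18.3 − 9.81 = 8.49 kN/m³
Numerator = 8.0 + 8.49·4.8·cos²33.6°·tan33.3° = 8.0 + 8.49·4.8·0.6938·0.6569 = 26.571 kPa
Denominator = 18.3·4.8·sin33.6°·cos33.6° = 18.3·4.8·0.5534·0.8329 = 40.488 kPa
FS = 26.571 / 40.488 = 0.656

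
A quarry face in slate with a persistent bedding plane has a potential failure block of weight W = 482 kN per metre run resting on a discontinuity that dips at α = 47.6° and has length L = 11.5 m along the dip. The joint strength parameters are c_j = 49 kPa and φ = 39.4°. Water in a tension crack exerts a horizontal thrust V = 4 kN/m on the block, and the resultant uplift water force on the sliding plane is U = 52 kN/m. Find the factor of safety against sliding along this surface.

FS = 2.19

Resolving the block weight along and normal to the plane and applying the Mohr–Coulomb strength on the joint:
N' = W cosα − U − V sinα = 482·cos47.6° − 52 − 4·sin47.6° = 270.1 kN/m
Driving force T = W sinα + V cosα = 482·sin47.6° + 4·cos47.6° = 358.6 kN/m
Resisting force R = c_j·L + N'·tanφ = 49·11.5 + 270.1·tan39.4° = 563.5 + 221.8 = 785.3 kN/m
FS = R / T = 785.3 / 358.6 = 2.190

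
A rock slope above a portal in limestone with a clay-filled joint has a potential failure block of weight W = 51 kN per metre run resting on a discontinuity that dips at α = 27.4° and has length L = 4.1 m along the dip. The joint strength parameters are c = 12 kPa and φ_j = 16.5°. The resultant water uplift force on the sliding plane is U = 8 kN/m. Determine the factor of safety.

Resolving the block weight along and normal to the plane and applying the Mohr–Coulomb strength on the joint:
N' = W cosα − U = 51·cos27.4° − 8 = 37.3 kN/m
Driving force T = W sinα = 51·sin27.4° = 23.5 kN/m
Resisting force R = c·L + N'·tanφ_j = 12·4.1 + 37.3·tan16.5° = 49.2 + 11.0 = 60.2 kN/m
FS = R / T = 60.2 / 23.5 = 2.567

FS = 2.57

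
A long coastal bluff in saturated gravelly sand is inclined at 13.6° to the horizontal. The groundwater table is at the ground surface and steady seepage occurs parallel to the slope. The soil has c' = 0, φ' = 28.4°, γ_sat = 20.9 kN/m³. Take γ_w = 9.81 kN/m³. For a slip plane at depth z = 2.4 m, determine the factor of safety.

With seepage parallel to the slope and the water table at the surface, the effective normal stress on the slip plane uses the buoyant unit weight γ' = γ_sat − γ_w while the driving shear stress uses γ_sat:
FS = [c' + γ' z cos²β tanφ'] / [γ_sat z sinβ cosβ]
(For c' = 0 this reduces to FS = (γ'/γ_sat)·tanφ'/tanβ.)
γ' = 20.9 − 9.81 = 11.09 kN/m³
Numerator = 0.0 + 11.09·2.4·cos²13.6°·tan28.4° = 0.0 + 11.09·2.4·0.9447·0.5407 = 13.596 kPa
Denominator = 20.9·2.4·sin13.6°·cos13.6° = 20.9·2.4·0.2351·0.9720 = 11.464 kPa
FS = 13.596 / 11.464 = 1.186

FS = 1.19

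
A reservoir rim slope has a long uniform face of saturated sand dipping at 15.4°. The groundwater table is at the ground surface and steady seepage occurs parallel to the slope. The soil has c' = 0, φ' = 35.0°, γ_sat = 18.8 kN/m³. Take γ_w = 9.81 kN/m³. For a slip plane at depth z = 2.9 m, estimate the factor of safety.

FS = 1.22

With seepage parallel to the slope and the water table at the surface, the effective normal stress on the slip plane uses the buoyant unit weight γ' = γ_sat − γ_w while the driving shear stress uses γ_sat:
FS = [c' + γ' z cos²β tanφ'] / [γ_sat z sinβ cosβ]
(For c' = 0 this reduces to FS = (γ'/γ_sat)·tanφ'/tanβ.)
γ' = 18.8 − 9.81 = 8.99 kN/m³
Numerator = 0.0 + 8.99·2.9·cos²15.4°·tan35.0° = 0.0 + 8.99·2.9·0.9295·0.7002 = 16.968 kPa
Denominator = 18.8·2.9·sin15.4°·cos15.4° = 18.8·2.9·0.2656·0.9641 = 13.958 kPa
FS = 16.968 / 13.958 = 1.216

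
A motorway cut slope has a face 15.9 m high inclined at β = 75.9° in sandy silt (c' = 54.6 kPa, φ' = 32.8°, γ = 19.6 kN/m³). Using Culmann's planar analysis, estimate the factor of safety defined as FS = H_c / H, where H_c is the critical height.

FS = 2.12

H_c = (4c'/γ) · sinβ cosφ' / [1 − cos(β − φ')]
    = (4·54.6/19.6) · sin75.9°·cos32.8° / [1 − cos43.1°]
    = 11.143 · 0.8152 / 0.2698 = 33.67 m
FS = H_c / H = 33.67 / 15.9 = 2.117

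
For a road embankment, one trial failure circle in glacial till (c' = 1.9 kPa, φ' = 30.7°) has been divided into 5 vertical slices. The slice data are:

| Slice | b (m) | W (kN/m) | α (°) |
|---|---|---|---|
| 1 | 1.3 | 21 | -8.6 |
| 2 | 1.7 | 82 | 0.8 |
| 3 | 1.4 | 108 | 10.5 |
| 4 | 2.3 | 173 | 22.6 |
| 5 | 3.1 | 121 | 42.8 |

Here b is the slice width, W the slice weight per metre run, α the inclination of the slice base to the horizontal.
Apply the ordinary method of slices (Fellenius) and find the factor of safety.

Ordinary method of slices: FS = Σ[c'·Δl_i + (W_i cosα_i)·tanφ'] / Σ W_i sinα_i, with Δl_i = b_i / cosα_i.
Slice 1: Δl = 1.3/cos(-8.6°) = 1.315 m; N'_1 = 21·cos(-8.6°) = 20.8; c'Δl = 2.50; W sinα = -3.1
Slice 2: Δl = 1.7/cos0.8° = 1.700 m; N'_2 = 82·cos0.8° = 82.0; c'Δl = 3.23; W sinα = 1.1
Slice 3: Δl = 1.4/cos10.5° = 1.424 m; N'_3 = 108·cos10.5° = 106.2; c'Δl = 2.71; W sinα = 19.7
Slice 4: Δl = 2.3/cos22.6° = 2.491 m; N'_4 = 173·cos22.6° = 159.7; c'Δl = 4.73; W sinα = 66.5
Slice 5: Δl = 3.1/cos42.8° = 4.225 m; N'_5 = 121·cos42.8° = 88.8; c'Δl = 8.03; W sinα = 82.2
Σc'Δl = 21.2 kN/m; ΣN' = 457.4 kN/m; ΣW sinα = 166.4 kN/m
Resisting = 21.2 + 457.4·tan30.7° = 21.2 + 271.6 = 292.8 kN/m
FS = 292.8 / 166.4 = 1.760

FS = 1.76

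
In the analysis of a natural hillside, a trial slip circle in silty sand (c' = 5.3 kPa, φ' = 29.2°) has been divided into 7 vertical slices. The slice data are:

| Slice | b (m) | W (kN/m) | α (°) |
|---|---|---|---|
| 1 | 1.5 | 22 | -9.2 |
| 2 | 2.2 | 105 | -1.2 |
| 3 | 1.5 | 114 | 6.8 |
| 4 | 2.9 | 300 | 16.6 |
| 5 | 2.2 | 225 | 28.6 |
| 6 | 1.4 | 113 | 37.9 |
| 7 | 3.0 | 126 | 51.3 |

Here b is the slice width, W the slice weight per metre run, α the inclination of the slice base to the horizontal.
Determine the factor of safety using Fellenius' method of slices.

FS = 1.60

Ordinary method of slices: FS = Σ[c'·Δl_i + (W_i cosα_i)·tanφ'] / Σ W_i sinα_i, with Δl_i = b_i / cosα_i.
Slice 1: Δl = 1.5/cos(-9.2°) = 1.520 m; N'_1 = 22·cos(-9.2°) = 21.7; c'Δl = 8.05; W sinα = -3.5
Slice 2: Δl = 2.2/cos(-1.2°) = 2.200 m; N'_2 = 105·cos(-1.2°) = 105.0; c'Δl = 11.66; W sinα = -2.2
Slice 3: Δl = 1.5/cos6.8° = 1.511 m; N'_3 = 114·cos6.8° = 113.2; c'Δl = 8.01; W sinα = 13.5
Slice 4: Δl = 2.9/cos16.6° = 3.026 m; N'_4 = 300·cos16.6° = 287.5; c'Δl = 16.04; W sinα = 85.7
Slice 5: Δl = 2.2/cos28.6° = 2.506 m; N'_5 = 225·cos28.6° = 197.5; c'Δl = 13.28; W sinα = 107.7
Slice 6: Δl = 1.4/cos37.9° = 1.774 m; N'_6 = 113·cos37.9° = 89.2; c'Δl = 9.40; W sinα = 69.4
Slice 7: Δl = 3.0/cos51.3° = 4.798 m; N'_7 = 126·cos51.3° = 78.8; c'Δl = 25.43; W sinα = 98.3
Σc'Δl = 91.9 kN/m; ΣN' = 892.9 kN/m; ΣW sinα = 368.9 kN/m
Resisting = 91.9 + 892.9·tan29.2° = 91.9 + 499.0 = 590.9 kN/m
FS = 590.9 / 368.9 = 1.602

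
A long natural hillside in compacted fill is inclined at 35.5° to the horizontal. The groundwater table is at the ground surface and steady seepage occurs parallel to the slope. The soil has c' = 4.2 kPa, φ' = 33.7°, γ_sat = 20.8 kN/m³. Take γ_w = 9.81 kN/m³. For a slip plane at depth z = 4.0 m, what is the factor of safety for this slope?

FS = 0.60

With seepage parallel to the slope and the water table at the surface, the effective normal stress on the slip plane uses the buoyant unit weight γ' = γ_sat − γ_w while the driving shear stress uses γ_sat:
FS = [c' + γ' z cos²β tanφ'] / [γ_sat z sinβ cosβ]
γ' = 20.8 − 9.81 = 10.99 kN/m³
Numerator = 4.2 + 10.99·4.0·cos²35.5°·tan33.7° = 4.2 + 10.99·4.0·0.6628·0.6669 = 23.631 kPa
Denominator = 20.8·4.0·sin35.5°·cos35.5° = 20.8·4.0·0.5807·0.8141 = 39.334 kPa
FS = 23.631 / 39.334 = 0.601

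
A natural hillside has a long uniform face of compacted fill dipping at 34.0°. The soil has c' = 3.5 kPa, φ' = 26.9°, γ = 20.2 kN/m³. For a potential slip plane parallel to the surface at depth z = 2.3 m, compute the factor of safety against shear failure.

For an infinite slope with a slip plane parallel to the surface (no pore pressure): FS = [c' + γz cos²β tanφ'] / [γz sinβ cosβ].
γz = 20.2·2.3 = 46.46 kN/m²
Numerator = 3.5 + 46.46·cos²34.0°·tan26.9° = 3.5 + 46.46·0.6873·0.5073 = 19.700 kPa
Denominator = 46.46·sin34.0°·cos34.0° = 46.46·0.5592·0.8290 = 21.538 kPa
FS = 19.700 / 21.538 = 0.915

FS = 0.91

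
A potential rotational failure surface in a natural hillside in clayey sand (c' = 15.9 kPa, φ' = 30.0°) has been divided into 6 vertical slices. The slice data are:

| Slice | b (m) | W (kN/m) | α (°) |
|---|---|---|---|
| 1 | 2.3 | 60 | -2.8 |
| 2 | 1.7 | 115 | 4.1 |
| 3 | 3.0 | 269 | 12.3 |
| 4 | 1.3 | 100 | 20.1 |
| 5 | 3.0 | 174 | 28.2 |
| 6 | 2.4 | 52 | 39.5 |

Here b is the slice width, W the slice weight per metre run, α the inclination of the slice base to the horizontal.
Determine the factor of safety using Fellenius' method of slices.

Ordinary method of slices: FS = Σ[c'·Δl_i + (W_i cosα_i)·tanφ'] / Σ W_i sinα_i, with Δl_i = b_i / cosα_i.
Slice 1: Δl = 2.3/cos(-2.8°) = 2.303 m; N'_1 = 60·cos(-2.8°) = 59.9; c'Δl = 36.61; W sinα = -2.9
Slice 2: Δl = 1.7/cos4.1° = 1.704 m; N'_2 = 115·cos4.1° = 114.7; c'Δl = 27.10; W sinα = 8.2
Slice 3: Δl = 3.0/cos12.3° = 3.070 m; N'_3 = 269·cos12.3° = 262.8; c'Δl = 48.82; W sinα = 57.3
Slice 4: Δl = 1.3/cos20.1° = 1.384 m; N'_4 = 100·cos20.1° = 93.9; c'Δl = 22.01; W sinα = 34.4
Slice 5: Δl = 3.0/cos28.2° = 3.404 m; N'_5 = 174·cos28.2° = 153.3; c'Δl = 54.12; W sinα = 82.2
Slice 6: Δl = 2.4/cos39.5° = 3.110 m; N'_6 = 52·cos39.5° = 40.1; c'Δl = 49.45; W sinα = 33.1
Σc'Δl = 238.1 kN/m; ΣN' = 724.8 kN/m; ΣW sinα = 212.3 kN/m
Resisting = 238.1 + 724.8·tan30.0° = 238.1 + 418.5 = 656.6 kN/m
FS = 656.6 / 212.3 = 3.093

FS = 3.09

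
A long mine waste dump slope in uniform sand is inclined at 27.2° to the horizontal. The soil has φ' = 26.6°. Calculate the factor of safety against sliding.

FS = 0.97

For a dry cohesionless infinite slope the factor of safety is FS = tanφ' / tanβ.
FS = tan26.6° / tan27.2° = 0.5008 / 0.5139 = 0.974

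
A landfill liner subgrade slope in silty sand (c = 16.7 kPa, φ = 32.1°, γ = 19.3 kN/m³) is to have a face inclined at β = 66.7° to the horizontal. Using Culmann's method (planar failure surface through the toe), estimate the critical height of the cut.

Culmann's analysis gives the critical failure plane at α_cr = (β + φ)/2 = (66.7 + 32.1)/2 = 49.4°, and the critical height
H_c = (4c/γ) · sinβ cosφ / [1 − cos(β − φ)]
    = (4·16.7/19.3) · sin66.7°·cos32.1° / [1 − cos(34.6°)]
    = 3.461 · 0.9184·0.8471 / [1 − 0.8231]
    = 3.461 · 0.7780 / 0.1769
    = 15.23 m

H_c = 15.23 m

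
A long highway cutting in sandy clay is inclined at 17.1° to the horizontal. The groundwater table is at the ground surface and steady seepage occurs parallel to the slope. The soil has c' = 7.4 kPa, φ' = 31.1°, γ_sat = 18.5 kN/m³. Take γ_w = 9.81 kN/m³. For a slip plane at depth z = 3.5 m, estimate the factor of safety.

FS = 1.33

With seepage parallel to the slope and the water table at the surface, the effective normal stress on the slip plane uses the buoyant unit weight γ' = γ_sat − γ_w while the driving shear stress uses γ_sat:
FS = [c' + γ' z cos²β tanφ'] / [γ_sat z sinβ cosβ]
γ' = 18.5 − 9.81 = 8.69 kN/m³
Numerator = 7.4 + 8.69·3.5·cos²17.1°·tan31.1° = 7.4 + 8.69·3.5·0.9135·0.6032 = 24.161 kPa
Denominator = 18.5·3.5·sin17.1°·cos17.1° = 18.5·3.5·0.2940·0.9558 = 18.197 kPa
FS = 24.161 / 18.197 = 1.328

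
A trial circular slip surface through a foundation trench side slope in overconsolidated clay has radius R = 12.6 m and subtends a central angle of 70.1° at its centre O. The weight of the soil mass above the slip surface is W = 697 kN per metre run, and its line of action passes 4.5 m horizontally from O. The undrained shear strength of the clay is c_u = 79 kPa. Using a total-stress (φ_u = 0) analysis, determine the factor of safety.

Taking moments about the centre O, the resisting moment is provided by the undrained shear strength acting along the arc:
Arc length L_a = R·θ = 12.6·(70.1°·π/180) = 12.6·1.2235 = 15.42 m
M_R = c_u·L_a·R = 79·15.42·12.6 = 15344.9 kN·m/m
M_D = W·d = 697·4.5 = 3136.5 kN·m/m
FS = M_R / M_D = 15344.9 / 3136.5 = 4.892

FS = 4.89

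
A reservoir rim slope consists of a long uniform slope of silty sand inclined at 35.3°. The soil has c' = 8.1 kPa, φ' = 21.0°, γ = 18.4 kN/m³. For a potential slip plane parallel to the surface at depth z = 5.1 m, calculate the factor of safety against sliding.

FS = 0.73

For an infinite slope with a slip plane parallel to the surface (no pore pressure): FS = [c' + γz cos²β tanφ'] / [γz sinβ cosβ].
γz = 18.4·5.1 = 93.84 kN/m²
Numerator = 8.1 + 93.84·cos²35.3°·tan21.0° = 8.1 + 93.84·0.6661·0.3839 = 32.093 kPa
Denominator = 93.84·sin35.3°·cos35.3° = 93.84·0.5779·0.8161 = 44.256 kPa
FS = 32.093 / 44.256 = 0.725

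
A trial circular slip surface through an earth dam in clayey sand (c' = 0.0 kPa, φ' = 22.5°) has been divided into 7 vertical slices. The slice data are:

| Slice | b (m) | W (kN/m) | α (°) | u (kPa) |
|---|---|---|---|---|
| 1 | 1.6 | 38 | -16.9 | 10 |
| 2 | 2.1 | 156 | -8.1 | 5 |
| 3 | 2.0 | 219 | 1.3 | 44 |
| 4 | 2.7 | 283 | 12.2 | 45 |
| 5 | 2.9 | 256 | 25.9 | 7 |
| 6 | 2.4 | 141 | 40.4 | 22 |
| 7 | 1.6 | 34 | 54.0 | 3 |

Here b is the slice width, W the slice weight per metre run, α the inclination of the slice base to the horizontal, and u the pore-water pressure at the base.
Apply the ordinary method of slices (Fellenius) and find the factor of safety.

Ordinary method of slices: FS = Σ[c'·Δl_i + (W_i cosα_i − u_i·Δl_i)·tanφ'] / Σ W_i sinα_i, with Δl_i = b_i / cosα_i.
Slice 1: Δl = 1.6/cos(-16.9°) = 1.672 m; N'_1 = 38·cos(-16.9°) − 10·1.672 = 19.6; c'Δl = 0.00; W sinα = -11.0
Slice 2: Δl = 2.1/cos(-8.1°) = 2.121 m; N'_2 = 156·cos(-8.1°) − 5·2.121 = 143.8; c'Δl = 0.00; W sinα = -22.0
Slice 3: Δl = 2.0/cos1.3° = 2.001 m; N'_3 = 219·cos1.3° − 44·2.001 = 130.9; c'Δl = 0.00; W sinα = 5.0
Slice 4: Δl = 2.7/cos12.2° = 2.762 m; N'_4 = 283·cos12.2° − 45·2.762 = 152.3; c'Δl = 0.00; W sinα = 59.8
Slice 5: Δl = 2.9/cos25.9° = 3.224 m; N'_5 = 256·cos25.9° − 7·3.224 = 207.7; c'Δl = 0.00; W sinα = 111.8
Slice 6: Δl = 2.4/cos40.4° = 3.152 m; N'_6 = 141·cos40.4° − 22·3.152 = 38.0; c'Δl = 0.00; W sinα = 91.4
Slice 7: Δl = 1.6/cos54.0° = 2.722 m; N'_7 = 34·cos54.0° − 3·2.722 = 11.8; c'Δl = 0.00; W sinα = 27.5
Σc'Δl = 0.0 kN/m; ΣN' = 704.3 kN/m; ΣW sinα = 262.5 kN/m
Resisting = 0.0 + 704.3·tan22.5° = 0.0 + 291.7 = 291.7 kN/m
FS = 291.7 / 262.5 = 1.111

FS = 1.11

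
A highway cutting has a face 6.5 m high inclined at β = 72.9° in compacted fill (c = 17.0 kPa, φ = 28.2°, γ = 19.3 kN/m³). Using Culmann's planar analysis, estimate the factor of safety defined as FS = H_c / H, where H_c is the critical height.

FS = 1.58

H_c = (4c/γ) · sinβ cosφ / [1 − cos(β − φ)]
    = (4·17.0/19.3) · sin72.9°·cos28.2° / [1 − cos44.7°]
    = 3.523 · 0.8423 / 0.2892 = 10.26 m
FS = H_c / H = 10.26 / 6.5 = 1.579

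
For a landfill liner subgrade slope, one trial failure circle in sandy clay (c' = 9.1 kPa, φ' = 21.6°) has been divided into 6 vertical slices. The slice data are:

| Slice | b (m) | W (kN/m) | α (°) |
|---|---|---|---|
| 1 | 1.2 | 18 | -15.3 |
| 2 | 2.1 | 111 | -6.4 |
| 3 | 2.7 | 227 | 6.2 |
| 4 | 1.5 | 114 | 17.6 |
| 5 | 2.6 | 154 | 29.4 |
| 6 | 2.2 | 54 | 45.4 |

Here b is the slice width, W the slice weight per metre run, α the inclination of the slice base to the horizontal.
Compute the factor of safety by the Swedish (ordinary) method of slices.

FS = 2.41

Ordinary method of slices: FS = Σ[c'·Δl_i + (W_i cosα_i)·tanφ'] / Σ W_i sinα_i, with Δl_i = b_i / cosα_i.
Slice 1: Δl = 1.2/cos(-15.3°) = 1.244 m; N'_1 = 18·cos(-15.3°) = 17.4; c'Δl = 11.32; W sinα = -4.7
Slice 2: Δl = 2.1/cos(-6.4°) = 2.113 m; N'_2 = 111·cos(-6.4°) = 110.3; c'Δl = 19.23; W sinα = -12.4
Slice 3: Δl = 2.7/cos6.2° = 2.716 m; N'_3 = 227·cos6.2° = 225.7; c'Δl = 24.71; W sinα = 24.5
Slice 4: Δl = 1.5/cos17.6° = 1.574 m; N'_4 = 114·cos17.6° = 108.7; c'Δl = 14.32; W sinα = 34.5
Slice 5: Δl = 2.6/cos29.4° = 2.984 m; N'_5 = 154·cos29.4° = 134.2; c'Δl = 27.16; W sinα = 75.6
Slice 6: Δl = 2.2/cos45.4° = 3.133 m; N'_6 = 54·cos45.4° = 37.9; c'Δl = 28.51; W sinα = 38.4
Σc'Δl = 125.3 kN/m; ΣN' = 634.1 kN/m; ΣW sinα = 155.9 kN/m
Resisting = 125.3 + 634.1·tan21.6° = 125.3 + 251.1 = 376.3 kN/m
FS = 376.3 / 155.9 = 2.414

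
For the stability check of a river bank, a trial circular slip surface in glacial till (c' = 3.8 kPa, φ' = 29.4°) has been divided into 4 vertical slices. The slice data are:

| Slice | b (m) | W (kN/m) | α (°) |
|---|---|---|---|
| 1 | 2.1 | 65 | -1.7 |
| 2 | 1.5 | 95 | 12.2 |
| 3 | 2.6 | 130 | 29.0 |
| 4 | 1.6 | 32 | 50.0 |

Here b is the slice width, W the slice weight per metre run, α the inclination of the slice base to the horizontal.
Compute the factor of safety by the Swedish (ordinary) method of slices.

FS = 1.88

Ordinary method of slices: FS = Σ[c'·Δl_i + (W_i cosα_i)·tanφ'] / Σ W_i sinα_i, with Δl_i = b_i / cosα_i.
Slice 1: Δl = 2.1/cos(-1.7°) = 2.101 m; N'_1 = 65·cos(-1.7°) = 65.0; c'Δl = 7.98; W sinα = -1.9
Slice 2: Δl = 1.5/cos12.2° = 1.535 m; N'_2 = 95·cos12.2° = 92.9; c'Δl = 5.83; W sinα = 20.1
Slice 3: Δl = 2.6/cos29.0° = 2.973 m; N'_3 = 130·cos29.0° = 113.7; c'Δl = 11.30; W sinα = 63.0
Slice 4: Δl = 1.6/cos50.0° = 2.489 m; N'_4 = 32·cos50.0° = 20.6; c'Δl = 9.46; W sinα = 24.5
Σc'Δl = 34.6 kN/m; ΣN' = 292.1 kN/m; ΣW sinα = 105.7 kN/m
Resisting = 34.6 + 292.1·tan29.4° = 34.6 + 164.6 = 199.2 kN/m
FS = 199.2 / 105.7 = 1.884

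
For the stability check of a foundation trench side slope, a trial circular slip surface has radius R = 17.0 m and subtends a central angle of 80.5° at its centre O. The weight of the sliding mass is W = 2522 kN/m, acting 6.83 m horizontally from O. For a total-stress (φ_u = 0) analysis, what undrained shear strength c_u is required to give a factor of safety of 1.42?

FS = c_u·L_a·R / (W·d), so c_u = FS·W·d / (L_a·R).
Arc length L_a = R·θ = 17.0·(80.5°·π/180) = 17.0·1.4050 = 23.88 m
c_u = 1.42·2522·6.83 / (23.88·17.0) = 24459.9 / 406.04 = 60.24 kPa

c_u = 60.2 kPa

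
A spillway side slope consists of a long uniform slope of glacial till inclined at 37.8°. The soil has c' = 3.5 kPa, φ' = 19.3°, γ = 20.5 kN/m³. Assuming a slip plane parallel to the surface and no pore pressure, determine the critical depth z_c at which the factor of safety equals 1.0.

Setting FS = 1.00 in FS = [c' + γz cos²β tanφ'] / [γz sinβ cosβ] and solving for z:
z = c' / [γ cosβ (FS·sinβ − cosβ·tanφ')]
  = 3.5 / [20.5·cos37.8°·(1.00·sin37.8° − cos37.8°·tan19.3°)]
  = 3.5 / [20.5·0.7902·(1.00·0.6129 − 0.7902·0.3502)]
  = 3.5 / 5.4458 = 0.643 m

z_c = 0.64 m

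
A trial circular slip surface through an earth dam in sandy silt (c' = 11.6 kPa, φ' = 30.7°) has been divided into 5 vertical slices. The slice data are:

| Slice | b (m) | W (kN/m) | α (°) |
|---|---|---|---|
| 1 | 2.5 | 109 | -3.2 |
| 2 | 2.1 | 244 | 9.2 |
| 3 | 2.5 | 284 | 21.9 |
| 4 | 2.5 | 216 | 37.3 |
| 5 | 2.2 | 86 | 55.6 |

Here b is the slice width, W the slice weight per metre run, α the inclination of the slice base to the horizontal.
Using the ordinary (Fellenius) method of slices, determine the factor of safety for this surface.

Ordinary method of slices: FS = Σ[c'·Δl_i + (W_i cosα_i)·tanφ'] / Σ W_i sinα_i, with Δl_i = b_i / cosα_i.
Slice 1: Δl = 2.5/cos(-3.2°) = 2.504 m; N'_1 = 109·cos(-3.2°) = 108.8; c'Δl = 29.05; W sinα = -6.1
Slice 2: Δl = 2.1/cos9.2° = 2.127 m; N'_2 = 244·cos9.2° = 240.9; c'Δl = 24.68; W sinα = 39.0
Slice 3: Δl = 2.5/cos21.9° = 2.694 m; N'_3 = 284·cos21.9° = 263.5; c'Δl = 31.26; W sinα = 105.9
Slice 4: Δl = 2.5/cos37.3° = 3.143 m; N'_4 = 216·cos37.3° = 171.8; c'Δl = 36.46; W sinα = 130.9
Slice 5: Δl = 2.2/cos55.6° = 3.894 m; N'_5 = 86·cos55.6° = 48.6; c'Δl = 45.17; W sinα = 71.0
Σc'Δl = 166.6 kN/m; ΣN' = 833.6 kN/m; ΣW sinα = 340.7 kN/m
Resisting = 166.6 + 833.6·tan30.7° = 166.6 + 495.0 = 661.6 kN/m
FS = 661.6 / 340.7 = 1.942

FS = 1.94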